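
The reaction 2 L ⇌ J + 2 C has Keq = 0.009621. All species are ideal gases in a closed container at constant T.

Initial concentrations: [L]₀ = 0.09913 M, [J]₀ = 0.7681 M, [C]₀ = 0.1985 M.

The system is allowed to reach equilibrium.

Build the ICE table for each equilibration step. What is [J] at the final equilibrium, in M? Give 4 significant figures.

Q₀ = 3.08 vs Keq = 0.009621 ⇒ Q>K, reverse
Step 1:
                    L           J           C
  init        0.09913      0.7681      0.1985
  Δ             0.167    -0.08348      -0.167
  eq           0.2661      0.6846     0.03154
  solve Keq expr → x = -0.08348; check Q = 0.009621

[J]_eq = 0.6846 M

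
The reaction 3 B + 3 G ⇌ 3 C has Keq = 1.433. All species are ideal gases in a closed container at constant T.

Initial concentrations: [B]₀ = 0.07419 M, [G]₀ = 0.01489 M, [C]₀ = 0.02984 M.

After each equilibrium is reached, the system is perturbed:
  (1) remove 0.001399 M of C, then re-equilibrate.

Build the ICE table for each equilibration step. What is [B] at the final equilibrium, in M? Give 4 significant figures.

Q₀ = 1.9710e+04 vs Keq = 1.433 ⇒ Q>K, reverse
Step 1:
                   B          G          C
  Initial    0.07419    0.01489    0.02984
  Change     0.02533    0.02533   -0.02533
  Equil      0.09952    0.04022   0.004512
  solve Keq expr → x = -0.008443; check Q = 1.433
Then remove 0.001399 M of C.
Step 2:
                   B          G          C
  Initial    0.09952    0.04022   0.003113
  Change    -0.00121   -0.00121    0.00121
  Equil      0.09831    0.03901   0.004323
  solve Keq expr → x = 4.0334e-04; check Q = 1.433

[B]_eq = 0.09831 M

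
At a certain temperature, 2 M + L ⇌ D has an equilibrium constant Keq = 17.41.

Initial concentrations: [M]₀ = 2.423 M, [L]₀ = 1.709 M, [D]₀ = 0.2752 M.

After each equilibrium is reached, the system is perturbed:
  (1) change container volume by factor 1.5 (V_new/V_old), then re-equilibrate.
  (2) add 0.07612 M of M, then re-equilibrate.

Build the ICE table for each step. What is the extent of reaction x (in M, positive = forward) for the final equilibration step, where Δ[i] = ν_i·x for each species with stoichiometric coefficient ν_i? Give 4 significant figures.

Q₀ = 0.02743 vs Keq = 17.41 ⇒ Q<K, forward
Step 1:
                    M           L           D
  init          2.423       1.709      0.2752
  Δ            -2.086      -1.043       1.043
  eq           0.3371      0.6661       1.318
  solve Keq expr → x = 1.043; check Q = 17.41
Then change container volume by factor 1.5 (V_new/V_old).
Step 2:
                    M           L           D
  init         0.2248       0.444      0.8788
  Δ           0.08853     0.04427    -0.04427
  eq           0.3133      0.4883      0.8345
  solve Keq expr → x = -0.04427; check Q = 17.41
Then add 0.07612 M of M.
Step 3:
                    M           L           D
  init         0.3894      0.4883      0.8345
  Δ          -0.06021     -0.0301      0.0301
  eq           0.3292      0.4582      0.8646
  solve Keq expr → x = 0.0301; check Q = 17.41

x = 0.0301 M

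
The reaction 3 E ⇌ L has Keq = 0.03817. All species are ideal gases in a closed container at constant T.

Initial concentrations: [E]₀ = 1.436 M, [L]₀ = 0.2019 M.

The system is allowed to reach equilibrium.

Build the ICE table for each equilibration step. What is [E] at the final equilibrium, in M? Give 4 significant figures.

[E]_eq = 1.585 M

Q₀ = 0.06818 vs Keq = 0.03817 ⇒ Q>K, reverse
Step 1:
                   E          L
  Initial      1.436     0.2019
  Change      0.1494    -0.0498
  Equil        1.585     0.1521
  solve Keq expr → x = -0.0498; check Q = 0.03817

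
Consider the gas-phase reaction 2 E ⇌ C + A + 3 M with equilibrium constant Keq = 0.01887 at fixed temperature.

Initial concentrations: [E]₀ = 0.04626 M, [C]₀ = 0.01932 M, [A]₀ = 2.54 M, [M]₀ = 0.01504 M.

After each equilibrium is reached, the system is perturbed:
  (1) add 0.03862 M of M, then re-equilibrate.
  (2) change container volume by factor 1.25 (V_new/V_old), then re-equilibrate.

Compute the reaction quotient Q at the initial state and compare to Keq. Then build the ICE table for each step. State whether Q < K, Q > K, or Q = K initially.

Q₀ = 7.8014e-05 vs Keq = 0.01887 ⇒ Q<K, forward
Step 1:
                   E          C          A          M
  I          0.04626    0.01932       2.54    0.01504
  C         -0.02334    0.01167    0.01167    0.03501
  E          0.02292    0.03099      2.552    0.05005
  solve Keq expr → x = 0.01167; check Q = 0.01887
Then add 0.03862 M of M.
Step 2:
                   E          C          A          M
  I          0.02292    0.03099      2.552    0.08867
  C          0.01183  -0.005913  -0.005913   -0.01774
  E          0.03475    0.02508      2.546    0.07093
  solve Keq expr → x = -0.005913; check Q = 0.01887
Then change container volume by factor 1.25 (V_new/V_old).
Step 3:
                   E          C          A          M
  I           0.0278    0.02006      2.037    0.05674
  C        -0.003782   0.001891   0.001891   0.005674
  E          0.02401    0.02195      2.038    0.06242
  solve Keq expr → x = 0.001891; check Q = 0.01887

Q₀ = 7.8014e-05; Q < K (proceeds forward)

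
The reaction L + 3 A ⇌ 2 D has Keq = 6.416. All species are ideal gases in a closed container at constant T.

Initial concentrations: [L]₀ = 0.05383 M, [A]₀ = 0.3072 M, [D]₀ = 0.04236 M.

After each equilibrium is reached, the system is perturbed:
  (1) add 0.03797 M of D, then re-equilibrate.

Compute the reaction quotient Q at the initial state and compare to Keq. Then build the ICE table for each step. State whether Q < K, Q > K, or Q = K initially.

Q₀ = 1.15; Q < K (proceeds forward)

Q₀ = 1.15 vs Keq = 6.416 ⇒ Q<K, forward
Step 1:
                  L         A         D
  I         0.05383    0.3072   0.04236
  C        -0.01367  -0.04102   0.02735
  E         0.04016    0.2662   0.06971
  solve Keq expr → x = 0.01367; check Q = 6.416
Then add 0.03797 M of D.
Step 2:
                  L         A         D
  I         0.04016    0.2662    0.1077
  C        0.009123   0.02737  -0.01825
  E         0.04928    0.2935   0.08943
  solve Keq expr → x = -0.009123; check Q = 6.416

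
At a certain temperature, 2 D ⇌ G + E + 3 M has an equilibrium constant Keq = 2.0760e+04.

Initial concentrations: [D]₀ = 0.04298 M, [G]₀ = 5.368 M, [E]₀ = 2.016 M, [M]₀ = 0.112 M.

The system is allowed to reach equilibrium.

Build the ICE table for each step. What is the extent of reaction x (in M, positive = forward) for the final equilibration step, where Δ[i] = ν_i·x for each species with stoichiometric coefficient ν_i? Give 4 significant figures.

Q₀ = 8.23 vs Keq = 2.0760e+04 ⇒ Q<K, forward
Step 1:
                  D         G         E         M
  init      0.04298     5.368     2.016     0.112
  Δ        -0.04131   0.02066   0.02066   0.06197
  eq       0.001668     5.389     2.037     0.174
  solve Keq expr → x = 0.02066; check Q = 2.0760e+04

x = 0.02066 M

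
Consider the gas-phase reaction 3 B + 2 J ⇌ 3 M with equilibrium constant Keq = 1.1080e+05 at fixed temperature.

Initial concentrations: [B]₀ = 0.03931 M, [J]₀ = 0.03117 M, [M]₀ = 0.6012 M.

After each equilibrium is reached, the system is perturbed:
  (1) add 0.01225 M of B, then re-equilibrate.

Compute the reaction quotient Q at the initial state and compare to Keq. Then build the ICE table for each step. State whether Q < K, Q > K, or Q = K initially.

Q₀ = 3.6819e+06 vs Keq = 1.1080e+05 ⇒ Q>K, reverse
Step 1:
                   B          J          M
  init       0.03931    0.03117     0.6012
  Δ          0.03932    0.02621   -0.03932
  eq         0.07863    0.05738     0.5619
  solve Keq expr → x = -0.01311; check Q = 1.1080e+05
Then add 0.01225 M of B.
Step 2:
                   B          J          M
  init       0.09088    0.05738     0.5619
  Δ        -0.006806  -0.004537   0.006806
  eq         0.08408    0.05285     0.5687
  solve Keq expr → x = 0.002269; check Q = 1.1080e+05

Q₀ = 3.6819e+06; Q > K (proceeds reverse)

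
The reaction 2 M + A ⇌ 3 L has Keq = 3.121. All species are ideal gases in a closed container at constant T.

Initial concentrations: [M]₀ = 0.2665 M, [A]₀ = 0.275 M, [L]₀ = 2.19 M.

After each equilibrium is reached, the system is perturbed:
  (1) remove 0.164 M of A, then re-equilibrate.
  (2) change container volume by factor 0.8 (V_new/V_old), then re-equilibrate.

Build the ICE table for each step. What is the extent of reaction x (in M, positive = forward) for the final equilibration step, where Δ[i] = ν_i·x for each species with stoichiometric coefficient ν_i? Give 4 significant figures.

Q₀ = 537.8 vs Keq = 3.121 ⇒ Q>K, reverse
Step 1:
                    M           A           L
  I            0.2665       0.275        2.19
  C            0.6695      0.3347      -1.004
  E             0.936      0.6097       1.186
  solve Keq expr → x = -0.3347; check Q = 3.121
Then remove 0.164 M of A.
Step 2:
                    M           A           L
  I             0.936      0.4457       1.186
  C            0.0442      0.0221     -0.0663
  E            0.9802      0.4678       1.119
  solve Keq expr → x = -0.0221; check Q = 3.121
Then change container volume by factor 0.8 (V_new/V_old).
Step 3:
                    M           A           L
  I             1.225      0.5848       1.399
  C                 0           0           0
  E             1.225      0.5848       1.399
  solve Keq expr → x = 0; check Q = 3.121

x = 0 M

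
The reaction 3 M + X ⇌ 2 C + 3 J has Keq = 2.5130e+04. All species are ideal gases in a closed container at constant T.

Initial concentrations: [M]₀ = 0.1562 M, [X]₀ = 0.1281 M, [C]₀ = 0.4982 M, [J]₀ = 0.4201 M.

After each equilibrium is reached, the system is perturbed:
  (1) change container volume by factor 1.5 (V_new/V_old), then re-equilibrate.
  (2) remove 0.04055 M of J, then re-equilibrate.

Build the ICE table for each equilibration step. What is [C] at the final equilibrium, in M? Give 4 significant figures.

Q₀ = 37.69 vs Keq = 2.5130e+04 ⇒ Q<K, forward
Step 1:
                    M           X           C           J
  I            0.1562      0.1281      0.4982      0.4201
  C           -0.1267    -0.04223     0.08446      0.1267
  E           0.02952     0.08587      0.5827      0.5468
  solve Keq expr → x = 0.04223; check Q = 2.5130e+04
Then change container volume by factor 1.5 (V_new/V_old).
Step 2:
                    M           X           C           J
  I           0.01968     0.05725      0.3884      0.3645
  C          -0.00226 -7.5324e-04    0.001506     0.00226
  E           0.01742      0.0565      0.3899      0.3668
  solve Keq expr → x = 7.5324e-04; check Q = 2.5130e+04
Then remove 0.04055 M of J.
Step 3:
                    M           X           C           J
  I           0.01742      0.0565      0.3899      0.3262
  C         -0.001757 -5.8560e-04    0.001171    0.001757
  E           0.01566     0.05591      0.3911       0.328
  solve Keq expr → x = 5.8560e-04; check Q = 2.5130e+04

[C]_eq = 0.3911 M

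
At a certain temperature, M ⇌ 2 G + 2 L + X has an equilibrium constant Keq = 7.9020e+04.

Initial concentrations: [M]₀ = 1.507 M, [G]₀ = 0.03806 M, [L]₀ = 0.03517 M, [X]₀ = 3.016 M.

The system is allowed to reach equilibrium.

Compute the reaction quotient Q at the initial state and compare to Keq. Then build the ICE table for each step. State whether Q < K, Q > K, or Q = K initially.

Q₀ = 3.5859e-06 vs Keq = 7.9020e+04 ⇒ Q<K, forward
Step 1:
                  M         G         L         X
  I           1.507   0.03806   0.03517     3.016
  C          -1.502     3.004     3.004     1.502
  E        0.004889     3.042     3.039     4.518
  solve Keq expr → x = 1.502; check Q = 7.9020e+04

Q₀ = 3.5859e-06; Q < K (proceeds forward)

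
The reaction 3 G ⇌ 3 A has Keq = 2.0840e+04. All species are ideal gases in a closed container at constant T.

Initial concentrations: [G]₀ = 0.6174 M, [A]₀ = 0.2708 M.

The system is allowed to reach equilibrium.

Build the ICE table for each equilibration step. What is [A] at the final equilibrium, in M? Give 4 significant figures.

[A]_eq = 0.8571 M

Q₀ = 0.08438 vs Keq = 2.0840e+04 ⇒ Q<K, forward
Step 1:
                    G           A
  init         0.6174      0.2708
  Δ           -0.5863      0.5863
  eq          0.03114      0.8571
  solve Keq expr → x = 0.1954; check Q = 2.0840e+04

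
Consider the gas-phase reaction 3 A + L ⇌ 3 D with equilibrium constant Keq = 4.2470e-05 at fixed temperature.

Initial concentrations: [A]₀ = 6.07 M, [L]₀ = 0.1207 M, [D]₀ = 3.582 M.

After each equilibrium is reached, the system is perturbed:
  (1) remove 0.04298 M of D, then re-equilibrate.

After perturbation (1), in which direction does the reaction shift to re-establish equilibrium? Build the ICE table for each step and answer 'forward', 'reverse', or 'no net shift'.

Q₀ = 1.703 vs Keq = 4.2470e-05 ⇒ Q>K, reverse
Step 1:
                   A          L          D
  I             6.07     0.1207      3.582
  C            3.237      1.079     -3.237
  E            9.307        1.2      0.345
  solve Keq expr → x = -1.079; check Q = 4.2470e-05
Then remove 0.04298 M of D.
Step 2:
                   A          L          D
  I            9.307        1.2     0.3021
  C         -0.04021    -0.0134    0.04021
  E            9.267      1.186     0.3423
  solve Keq expr → x = 0.0134; check Q = 4.2470e-05

Direction: forward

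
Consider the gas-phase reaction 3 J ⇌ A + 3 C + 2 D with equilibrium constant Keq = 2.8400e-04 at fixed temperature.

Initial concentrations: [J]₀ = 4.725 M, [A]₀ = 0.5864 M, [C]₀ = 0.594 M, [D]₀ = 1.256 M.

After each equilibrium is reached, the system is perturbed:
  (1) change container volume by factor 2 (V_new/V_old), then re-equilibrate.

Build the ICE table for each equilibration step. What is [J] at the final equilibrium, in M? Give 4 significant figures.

[J]_eq = 2.348 M

Q₀ = 0.001838 vs Keq = 2.8400e-04 ⇒ Q>K, reverse
Step 1:
                   J          A          C          D
  I            4.725     0.5864      0.594      1.256
  C           0.2163   -0.07209    -0.2163    -0.1442
  E            4.941     0.5143     0.3777      1.112
  solve Keq expr → x = -0.07209; check Q = 2.8400e-04
Then change container volume by factor 2 (V_new/V_old).
Step 2:
                   J          A          C          D
  I            2.471     0.2572     0.1889     0.5559
  C          -0.1229    0.04096     0.1229    0.08193
  E            2.348     0.2981     0.3118     0.6378
  solve Keq expr → x = 0.04096; check Q = 2.8400e-04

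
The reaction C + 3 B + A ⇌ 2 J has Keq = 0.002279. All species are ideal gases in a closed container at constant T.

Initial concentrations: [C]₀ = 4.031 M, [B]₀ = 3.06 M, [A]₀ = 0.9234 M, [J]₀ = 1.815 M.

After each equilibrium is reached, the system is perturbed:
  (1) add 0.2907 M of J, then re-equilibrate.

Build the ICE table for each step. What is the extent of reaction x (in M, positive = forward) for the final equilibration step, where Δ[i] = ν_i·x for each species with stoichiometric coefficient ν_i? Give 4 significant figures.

Q₀ = 0.03089 vs Keq = 0.002279 ⇒ Q>K, reverse
Step 1:
                  C         B         A         J
  init        4.031      3.06    0.9234     1.815
  Δ          0.3996     1.199    0.3996   -0.7992
  eq          4.431     4.259     1.323     1.016
  solve Keq expr → x = -0.3996; check Q = 0.002279
Then add 0.2907 M of J.
Step 2:
                  C         B         A         J
  init        4.431     4.259     1.323     1.307
  Δ         0.08016    0.2405   0.08016   -0.1603
  eq          4.511     4.499     1.403     1.146
  solve Keq expr → x = -0.08016; check Q = 0.002279

x = -0.08016 M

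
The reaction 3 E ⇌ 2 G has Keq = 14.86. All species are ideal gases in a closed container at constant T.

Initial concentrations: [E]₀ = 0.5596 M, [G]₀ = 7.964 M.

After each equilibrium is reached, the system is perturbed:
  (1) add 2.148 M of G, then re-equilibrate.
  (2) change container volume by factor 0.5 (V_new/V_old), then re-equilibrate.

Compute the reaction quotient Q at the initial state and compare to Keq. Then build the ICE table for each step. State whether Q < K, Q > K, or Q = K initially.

Q₀ = 361.9; Q > K (proceeds reverse)

Q₀ = 361.9 vs Keq = 14.86 ⇒ Q>K, reverse
Step 1:
                    E           G
  init         0.5596       7.964
  Δ            0.9732     -0.6488
  eq            1.533       7.315
  solve Keq expr → x = -0.3244; check Q = 14.86
Then add 2.148 M of G.
Step 2:
                    E           G
  init          1.533       9.463
  Δ            0.2643     -0.1762
  eq            1.797       9.287
  solve Keq expr → x = -0.08811; check Q = 14.86
Then change container volume by factor 0.5 (V_new/V_old).
Step 3:
                    E           G
  init          3.594       18.57
  Δ           -0.6943      0.4629
  eq              2.9       19.04
  solve Keq expr → x = 0.2314; check Q = 14.86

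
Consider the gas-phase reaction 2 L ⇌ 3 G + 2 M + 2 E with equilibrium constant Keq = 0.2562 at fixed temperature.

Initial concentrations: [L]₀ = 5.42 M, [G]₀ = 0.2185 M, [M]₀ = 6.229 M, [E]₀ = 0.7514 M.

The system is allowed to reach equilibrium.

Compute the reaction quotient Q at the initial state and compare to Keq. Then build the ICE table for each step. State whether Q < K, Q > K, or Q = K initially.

Q₀ = 0.007779 vs Keq = 0.2562 ⇒ Q<K, forward
Step 1:
                  L         G         M         E
  init         5.42    0.2185     6.229    0.7514
  Δ         -0.2262    0.3393    0.2262    0.2262
  eq          5.194    0.5578     6.455    0.9776
  solve Keq expr → x = 0.1131; check Q = 0.2562

Q₀ = 0.007779; Q < K (proceeds forward)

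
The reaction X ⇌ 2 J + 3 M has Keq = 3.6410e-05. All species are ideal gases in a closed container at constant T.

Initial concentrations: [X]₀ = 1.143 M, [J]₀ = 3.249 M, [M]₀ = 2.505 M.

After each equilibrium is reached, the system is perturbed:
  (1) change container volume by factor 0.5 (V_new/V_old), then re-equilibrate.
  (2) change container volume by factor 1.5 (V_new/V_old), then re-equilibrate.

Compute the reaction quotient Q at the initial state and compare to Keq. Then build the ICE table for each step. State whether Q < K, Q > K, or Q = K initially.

Q₀ = 145.2 vs Keq = 3.6410e-05 ⇒ Q>K, reverse
Step 1:
                  X         J         M
  init        1.143     3.249     2.505
  Δ          0.8249     -1.65    -2.475
  eq          1.968     1.599   0.03037
  solve Keq expr → x = -0.8249; check Q = 3.6410e-05
Then change container volume by factor 0.5 (V_new/V_old).
Step 2:
                  X         J         M
  init        3.936     3.198   0.06074
  Δ         0.01216  -0.02433  -0.03649
  eq          3.948     3.174   0.02425
  solve Keq expr → x = -0.01216; check Q = 3.6410e-05
Then change container volume by factor 1.5 (V_new/V_old).
Step 3:
                  X         J         M
  init        2.632     2.116   0.01617
  Δ       -0.003838  0.007676   0.01151
  eq          2.628     2.124   0.02768
  solve Keq expr → x = 0.003838; check Q = 3.6410e-05

Q₀ = 145.2; Q > K (proceeds reverse)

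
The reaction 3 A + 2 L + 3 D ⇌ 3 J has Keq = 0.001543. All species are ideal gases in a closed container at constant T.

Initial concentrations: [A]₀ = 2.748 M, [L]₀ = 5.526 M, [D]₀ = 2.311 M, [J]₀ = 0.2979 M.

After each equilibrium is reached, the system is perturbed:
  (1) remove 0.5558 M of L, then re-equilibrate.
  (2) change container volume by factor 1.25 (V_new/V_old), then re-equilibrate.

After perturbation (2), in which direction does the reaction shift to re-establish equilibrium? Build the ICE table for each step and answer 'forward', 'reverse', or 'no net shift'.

Q₀ = 3.3802e-06 vs Keq = 0.001543 ⇒ Q<K, forward
Step 1:
                   A          L          D          J
  Initial      2.748      5.526      2.311     0.2979
  Change     -0.7542    -0.5028    -0.7542     0.7542
  Equil        1.994      5.023      1.557      1.052
  solve Keq expr → x = 0.2514; check Q = 0.001543
Then remove 0.5558 M of L.
Step 2:
                   A          L          D          J
  Initial      1.994      4.467      1.557      1.052
  Change     0.03556    0.02371    0.03556   -0.03556
  Equil        2.029      4.491      1.592      1.017
  solve Keq expr → x = -0.01185; check Q = 0.001543
Then change container volume by factor 1.25 (V_new/V_old).
Step 3:
                   A          L          D          J
  Initial      1.624      3.593      1.274     0.8132
  Change      0.1327    0.08844     0.1327    -0.1327
  Equil        1.756      3.681      1.407     0.6805
  solve Keq expr → x = -0.04422; check Q = 0.001543

Direction: reverse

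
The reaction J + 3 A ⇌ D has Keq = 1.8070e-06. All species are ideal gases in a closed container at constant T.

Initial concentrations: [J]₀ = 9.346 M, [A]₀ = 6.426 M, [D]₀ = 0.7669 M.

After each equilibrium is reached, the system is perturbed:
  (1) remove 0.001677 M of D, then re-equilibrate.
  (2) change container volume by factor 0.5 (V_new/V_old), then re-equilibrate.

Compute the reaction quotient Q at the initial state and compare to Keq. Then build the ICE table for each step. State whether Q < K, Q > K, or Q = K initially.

Q₀ = 3.0924e-04; Q > K (proceeds reverse)

Q₀ = 3.0924e-04 vs Keq = 1.8070e-06 ⇒ Q>K, reverse
Step 1:
                   J          A          D
  I            9.346      6.426     0.7669
  C           0.7549      2.265    -0.7549
  E             10.1      8.691    0.01198
  solve Keq expr → x = -0.7549; check Q = 1.8070e-06
Then remove 0.001677 M of D.
Step 2:
                   J          A          D
  I             10.1      8.691     0.0103
  C        -0.001655  -0.004964   0.001655
  E             10.1      8.686    0.01196
  solve Keq expr → x = 0.001655; check Q = 1.8070e-06
Then change container volume by factor 0.5 (V_new/V_old).
Step 3:
                   J          A          D
  I             20.2      17.37    0.02392
  C          -0.1515    -0.4544     0.1515
  E            20.05      16.92     0.1754
  solve Keq expr → x = 0.1515; check Q = 1.8070e-06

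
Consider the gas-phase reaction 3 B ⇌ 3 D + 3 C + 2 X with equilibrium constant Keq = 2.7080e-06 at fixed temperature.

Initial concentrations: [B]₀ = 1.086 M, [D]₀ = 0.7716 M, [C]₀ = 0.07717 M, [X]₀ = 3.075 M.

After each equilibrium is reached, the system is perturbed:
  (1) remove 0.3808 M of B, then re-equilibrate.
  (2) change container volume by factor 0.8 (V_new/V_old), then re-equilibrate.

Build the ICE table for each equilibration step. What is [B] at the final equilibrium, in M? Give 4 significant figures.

Q₀ = 0.001559 vs Keq = 2.7080e-06 ⇒ Q>K, reverse
Step 1:
                  B         D         C         X
  init        1.086    0.7716   0.07717     3.075
  Δ          0.0663   -0.0663   -0.0663   -0.0442
  eq          1.152    0.7053   0.01087     3.031
  solve Keq expr → x = -0.0221; check Q = 2.7080e-06
Then remove 0.3808 M of B.
Step 2:
                  B         D         C         X
  init       0.7715    0.7053   0.01087     3.031
  Δ         0.00352  -0.00352  -0.00352 -0.002346
  eq          0.775    0.7018  0.007354     3.028
  solve Keq expr → x = -0.001173; check Q = 2.7080e-06
Then change container volume by factor 0.8 (V_new/V_old).
Step 3:
                  B         D         C         X
  init       0.9688    0.8772  0.009192     3.786
  Δ        0.002814 -0.002814 -0.002814 -0.001876
  eq         0.9716    0.8744  0.006378     3.784
  solve Keq expr → x = -9.3798e-04; check Q = 2.7080e-06

[B]_eq = 0.9716 M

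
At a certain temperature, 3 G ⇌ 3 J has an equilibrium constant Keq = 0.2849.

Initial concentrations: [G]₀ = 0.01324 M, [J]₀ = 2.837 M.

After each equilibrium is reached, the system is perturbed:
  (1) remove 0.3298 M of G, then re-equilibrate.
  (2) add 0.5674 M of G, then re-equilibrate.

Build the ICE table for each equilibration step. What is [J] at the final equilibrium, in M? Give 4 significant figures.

Q₀ = 9.8382e+06 vs Keq = 0.2849 ⇒ Q>K, reverse
Step 1:
                  G         J
  init      0.01324     2.837
  Δ           1.706    -1.706
  eq          1.719     1.131
  solve Keq expr → x = -0.5686; check Q = 0.2849
Then remove 0.3298 M of G.
Step 2:
                  G         J
  init        1.389     1.131
  Δ          0.1309   -0.1309
  eq           1.52         1
  solve Keq expr → x = -0.04363; check Q = 0.2849
Then add 0.5674 M of G.
Step 3:
                  G         J
  init        2.088         1
  Δ         -0.2252    0.2252
  eq          1.862     1.225
  solve Keq expr → x = 0.07506; check Q = 0.2849

[J]_eq = 1.225 M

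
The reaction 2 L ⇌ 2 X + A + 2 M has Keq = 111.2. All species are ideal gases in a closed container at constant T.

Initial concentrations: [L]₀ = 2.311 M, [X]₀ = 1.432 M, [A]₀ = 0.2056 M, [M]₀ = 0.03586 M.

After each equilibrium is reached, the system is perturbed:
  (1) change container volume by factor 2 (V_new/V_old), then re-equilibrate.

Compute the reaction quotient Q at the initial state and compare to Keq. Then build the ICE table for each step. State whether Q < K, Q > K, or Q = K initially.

Q₀ = 1.0151e-04 vs Keq = 111.2 ⇒ Q<K, forward
Step 1:
                  L         X         A         M
  I           2.311     1.432    0.2056   0.03586
  C          -1.751     1.751    0.8753     1.751
  E          0.5605     3.183     1.081     1.786
  solve Keq expr → x = 0.8753; check Q = 111.2
Then change container volume by factor 2 (V_new/V_old).
Step 2:
                  L         X         A         M
  I          0.2802     1.591    0.5404    0.8932
  C         -0.1461    0.1461   0.07306    0.1461
  E          0.1341     1.737    0.6135     1.039
  solve Keq expr → x = 0.07306; check Q = 111.2

Q₀ = 1.0151e-04; Q < K (proceeds forward)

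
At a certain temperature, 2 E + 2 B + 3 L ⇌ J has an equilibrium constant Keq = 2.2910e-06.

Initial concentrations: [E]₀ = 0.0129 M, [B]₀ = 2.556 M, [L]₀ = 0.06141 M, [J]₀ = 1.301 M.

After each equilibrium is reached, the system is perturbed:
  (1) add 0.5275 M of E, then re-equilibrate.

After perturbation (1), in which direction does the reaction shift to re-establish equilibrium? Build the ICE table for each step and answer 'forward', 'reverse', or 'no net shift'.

Q₀ = 5.1672e+06 vs Keq = 2.2910e-06 ⇒ Q>K, reverse
Step 1:
                   E          B          L          J
  Initial     0.0129      2.556    0.06141      1.301
  Change       2.555      2.555      3.833     -1.278
  Equil        2.568      5.111      3.894    0.02332
  solve Keq expr → x = -1.278; check Q = 2.2910e-06
Then add 0.5275 M of E.
Step 2:
                   E          B          L          J
  Initial      3.096      5.111      3.894    0.02332
  Change    -0.01843   -0.01843   -0.02765   0.009217
  Equil        3.077      5.093      3.867    0.03254
  solve Keq expr → x = 0.009217; check Q = 2.2910e-06

Direction: forward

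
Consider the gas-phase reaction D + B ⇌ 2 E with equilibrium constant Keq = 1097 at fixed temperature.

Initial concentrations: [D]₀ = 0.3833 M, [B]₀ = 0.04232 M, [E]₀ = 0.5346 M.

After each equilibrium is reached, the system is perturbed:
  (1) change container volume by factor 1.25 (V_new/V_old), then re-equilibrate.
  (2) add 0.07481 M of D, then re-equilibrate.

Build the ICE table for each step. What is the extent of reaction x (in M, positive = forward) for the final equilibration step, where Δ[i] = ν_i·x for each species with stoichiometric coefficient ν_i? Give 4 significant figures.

Q₀ = 17.62 vs Keq = 1097 ⇒ Q<K, forward
Step 1:
                    D           B           E
  init         0.3833     0.04232      0.5346
  Δ           -0.0413     -0.0413     0.08261
  eq            0.342    0.001015      0.6172
  solve Keq expr → x = 0.0413; check Q = 1097
Then change container volume by factor 1.25 (V_new/V_old).
Step 2:
                    D           B           E
  init         0.2736  8.1232e-04      0.4938
  Δ                 0           0           0
  eq           0.2736  8.1232e-04      0.4938
  solve Keq expr → x = 0; check Q = 1097
Then add 0.07481 M of D.
Step 3:
                    D           B           E
  init         0.3484  8.1232e-04      0.4938
  Δ       -1.7321e-04 -1.7321e-04  3.4642e-04
  eq           0.3482  6.3911e-04      0.4941
  solve Keq expr → x = 1.7321e-04; check Q = 1097

x = 1.7321e-04 M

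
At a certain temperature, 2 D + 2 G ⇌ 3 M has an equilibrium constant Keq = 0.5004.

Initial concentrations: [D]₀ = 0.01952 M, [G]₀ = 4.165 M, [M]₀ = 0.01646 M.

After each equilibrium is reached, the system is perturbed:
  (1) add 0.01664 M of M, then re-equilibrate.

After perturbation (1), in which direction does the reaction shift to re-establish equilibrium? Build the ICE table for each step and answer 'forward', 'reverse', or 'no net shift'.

Direction: reverse

Q₀ = 6.7468e-04 vs Keq = 0.5004 ⇒ Q<K, forward
Step 1:
                   D          G          M
  I          0.01952      4.165    0.01646
  C         -0.01665   -0.01665    0.02497
  E         0.002874      4.148    0.04143
  solve Keq expr → x = 0.008323; check Q = 0.5004
Then add 0.01664 M of M.
Step 2:
                   D          G          M
  I         0.002874      4.148    0.05807
  C         0.001601   0.001601  -0.002401
  E         0.004474       4.15    0.05567
  solve Keq expr → x = -8.0028e-04; check Q = 0.5004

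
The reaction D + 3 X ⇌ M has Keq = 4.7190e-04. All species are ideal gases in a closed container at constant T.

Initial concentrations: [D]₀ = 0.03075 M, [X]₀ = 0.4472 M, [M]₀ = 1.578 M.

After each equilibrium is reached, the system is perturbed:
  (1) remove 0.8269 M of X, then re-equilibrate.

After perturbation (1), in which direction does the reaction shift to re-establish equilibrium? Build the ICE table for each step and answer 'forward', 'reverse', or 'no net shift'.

Direction: reverse

Q₀ = 573.8 vs Keq = 4.7190e-04 ⇒ Q>K, reverse
Step 1:
                   D          X          M
  I          0.03075     0.4472      1.578
  C            1.492      4.477     -1.492
  E            1.523      4.924    0.08579
  solve Keq expr → x = -1.492; check Q = 4.7190e-04
Then remove 0.8269 M of X.
Step 2:
                   D          X          M
  I            1.523      4.097    0.08579
  C          0.03174    0.09522   -0.03174
  E            1.555      4.192    0.05405
  solve Keq expr → x = -0.03174; check Q = 4.7190e-04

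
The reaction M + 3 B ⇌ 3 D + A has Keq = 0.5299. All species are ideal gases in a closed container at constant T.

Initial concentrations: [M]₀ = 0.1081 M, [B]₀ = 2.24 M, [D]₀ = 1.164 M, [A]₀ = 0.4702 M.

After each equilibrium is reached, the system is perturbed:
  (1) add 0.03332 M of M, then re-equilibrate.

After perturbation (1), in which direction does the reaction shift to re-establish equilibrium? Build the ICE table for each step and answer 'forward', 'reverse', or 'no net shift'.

Direction: forward

Q₀ = 0.6103 vs Keq = 0.5299 ⇒ Q>K, reverse
Step 1:
                   M          B          D          A
  init        0.1081       2.24      1.164     0.4702
  Δ         0.006163    0.01849   -0.01849  -0.006163
  eq          0.1143      2.258      1.146      0.464
  solve Keq expr → x = -0.006163; check Q = 0.5299
Then add 0.03332 M of M.
Step 2:
                   M          B          D          A
  init        0.1476      2.258      1.146      0.464
  Δ         -0.01221   -0.03664    0.03664    0.01221
  eq          0.1354      2.222      1.182     0.4763
  solve Keq expr → x = 0.01221; check Q = 0.5299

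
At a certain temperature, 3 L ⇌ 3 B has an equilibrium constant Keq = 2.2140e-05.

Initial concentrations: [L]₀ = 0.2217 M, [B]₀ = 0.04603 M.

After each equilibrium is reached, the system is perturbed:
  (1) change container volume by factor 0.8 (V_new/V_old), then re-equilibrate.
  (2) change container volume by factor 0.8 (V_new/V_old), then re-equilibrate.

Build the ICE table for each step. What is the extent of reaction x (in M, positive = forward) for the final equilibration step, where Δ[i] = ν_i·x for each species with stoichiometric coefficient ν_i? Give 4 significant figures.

x = 0 M

Q₀ = 0.00895 vs Keq = 2.2140e-05 ⇒ Q>K, reverse
Step 1:
                   L          B
  Initial     0.2217    0.04603
  Change     0.03872   -0.03872
  Equil       0.2604   0.007312
  solve Keq expr → x = -0.01291; check Q = 2.2140e-05
Then change container volume by factor 0.8 (V_new/V_old).
Step 2:
                   L          B
  Initial     0.3255   0.009141
  Change           0          0
  Equil       0.3255   0.009141
  solve Keq expr → x = 0; check Q = 2.2140e-05
Then change container volume by factor 0.8 (V_new/V_old).
Step 3:
                   L          B
  Initial     0.4069    0.01143
  Change           0          0
  Equil       0.4069    0.01143
  solve Keq expr → x = 0; check Q = 2.2140e-05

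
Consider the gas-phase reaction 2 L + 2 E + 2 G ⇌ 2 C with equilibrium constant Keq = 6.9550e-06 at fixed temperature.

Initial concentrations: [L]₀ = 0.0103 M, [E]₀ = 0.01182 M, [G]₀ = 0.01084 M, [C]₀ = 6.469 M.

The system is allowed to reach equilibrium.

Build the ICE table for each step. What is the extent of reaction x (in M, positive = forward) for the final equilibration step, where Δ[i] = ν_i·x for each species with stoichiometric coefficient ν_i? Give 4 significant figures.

Q₀ = 2.4027e+13 vs Keq = 6.9550e-06 ⇒ Q>K, reverse
Step 1:
                   L          E          G          C
  init        0.0103    0.01182    0.01084      6.469
  Δ            5.919      5.919      5.919     -5.919
  eq           5.929      5.931       5.93     0.5499
  solve Keq expr → x = -2.96; check Q = 6.9550e-06

x = -2.96 M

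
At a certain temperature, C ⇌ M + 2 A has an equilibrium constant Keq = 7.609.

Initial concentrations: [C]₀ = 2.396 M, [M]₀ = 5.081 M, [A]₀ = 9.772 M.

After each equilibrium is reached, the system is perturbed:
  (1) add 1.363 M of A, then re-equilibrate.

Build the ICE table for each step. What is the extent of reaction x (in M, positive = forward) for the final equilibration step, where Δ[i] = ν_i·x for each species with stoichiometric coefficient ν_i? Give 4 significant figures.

x = -0.3912 M

Q₀ = 202.5 vs Keq = 7.609 ⇒ Q>K, reverse
Step 1:
                  C         M         A
  init        2.396     5.081     9.772
  Δ           2.803    -2.803    -5.605
  eq          5.199     2.278     4.167
  solve Keq expr → x = -2.803; check Q = 7.609
Then add 1.363 M of A.
Step 2:
                  C         M         A
  init        5.199     2.278      5.53
  Δ          0.3912   -0.3912   -0.7824
  eq           5.59     1.887     4.747
  solve Keq expr → x = -0.3912; check Q = 7.609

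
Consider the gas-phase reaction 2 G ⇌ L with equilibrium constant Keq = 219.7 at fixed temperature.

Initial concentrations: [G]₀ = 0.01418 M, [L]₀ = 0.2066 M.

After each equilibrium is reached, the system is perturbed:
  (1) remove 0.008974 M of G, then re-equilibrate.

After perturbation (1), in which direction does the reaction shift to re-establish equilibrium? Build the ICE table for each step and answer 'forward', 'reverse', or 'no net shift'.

Q₀ = 1027 vs Keq = 219.7 ⇒ Q>K, reverse
Step 1:
                  G         L
  I         0.01418    0.2066
  C         0.01589 -0.007945
  E         0.03007    0.1987
  solve Keq expr → x = -0.007945; check Q = 219.7
Then remove 0.008974 M of G.
Step 2:
                  G         L
  I          0.0211    0.1987
  C        0.008645 -0.004323
  E         0.02974    0.1943
  solve Keq expr → x = -0.004323; check Q = 219.7

Direction: reverse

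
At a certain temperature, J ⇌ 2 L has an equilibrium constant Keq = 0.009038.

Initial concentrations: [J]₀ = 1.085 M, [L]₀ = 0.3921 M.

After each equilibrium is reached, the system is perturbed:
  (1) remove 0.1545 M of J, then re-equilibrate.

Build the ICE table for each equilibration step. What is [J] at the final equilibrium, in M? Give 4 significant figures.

Q₀ = 0.1417 vs Keq = 0.009038 ⇒ Q>K, reverse
Step 1:
                    J           L
  Initial       1.085      0.3921
  Change       0.1434     -0.2867
  Equil         1.228      0.1054
  solve Keq expr → x = -0.1434; check Q = 0.009038
Then remove 0.1545 M of J.
Step 2:
                    J           L
  Initial       1.074      0.1054
  Change     0.003348   -0.006695
  Equil         1.077     0.09867
  solve Keq expr → x = -0.003348; check Q = 0.009038

[J]_eq = 1.077 M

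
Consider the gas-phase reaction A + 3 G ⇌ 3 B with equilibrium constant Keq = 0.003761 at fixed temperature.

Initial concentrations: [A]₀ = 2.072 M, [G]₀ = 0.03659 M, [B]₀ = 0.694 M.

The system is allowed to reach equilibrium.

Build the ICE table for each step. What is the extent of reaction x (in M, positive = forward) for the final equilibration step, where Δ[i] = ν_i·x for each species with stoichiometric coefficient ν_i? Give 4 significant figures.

x = -0.19 M

Q₀ = 3293 vs Keq = 0.003761 ⇒ Q>K, reverse
Step 1:
                  A         G         B
  init        2.072   0.03659     0.694
  Δ            0.19    0.5701   -0.5701
  eq          2.262    0.6067    0.1239
  solve Keq expr → x = -0.19; check Q = 0.003761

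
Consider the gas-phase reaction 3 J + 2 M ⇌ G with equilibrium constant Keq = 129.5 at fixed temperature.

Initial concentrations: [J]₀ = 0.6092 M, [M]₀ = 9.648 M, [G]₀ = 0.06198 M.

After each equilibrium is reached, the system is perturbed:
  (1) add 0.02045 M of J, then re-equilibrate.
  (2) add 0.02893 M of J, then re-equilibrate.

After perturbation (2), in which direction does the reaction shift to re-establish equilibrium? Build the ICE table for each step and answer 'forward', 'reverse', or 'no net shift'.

Direction: forward

Q₀ = 0.002945 vs Keq = 129.5 ⇒ Q<K, forward
Step 1:
                    J           M           G
  init         0.6092       9.648     0.06198
  Δ           -0.5808     -0.3872      0.1936
  eq          0.02844       9.261      0.2556
  solve Keq expr → x = 0.1936; check Q = 129.5
Then add 0.02045 M of J.
Step 2:
                    J           M           G
  init        0.04889       9.261      0.2556
  Δ          -0.02017    -0.01345    0.006725
  eq          0.02872       9.247      0.2623
  solve Keq expr → x = 0.006725; check Q = 129.5
Then add 0.02893 M of J.
Step 3:
                    J           M           G
  init        0.05765       9.247      0.2623
  Δ          -0.02855    -0.01903    0.009516
  eq           0.0291       9.228      0.2718
  solve Keq expr → x = 0.009516; check Q = 129.5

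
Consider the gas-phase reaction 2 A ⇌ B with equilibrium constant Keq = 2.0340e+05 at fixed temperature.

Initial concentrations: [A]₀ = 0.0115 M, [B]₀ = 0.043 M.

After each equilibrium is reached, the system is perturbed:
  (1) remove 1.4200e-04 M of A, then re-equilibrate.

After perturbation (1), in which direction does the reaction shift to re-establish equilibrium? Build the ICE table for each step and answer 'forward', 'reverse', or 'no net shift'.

Direction: reverse

Q₀ = 325.1 vs Keq = 2.0340e+05 ⇒ Q<K, forward
Step 1:
                   A          B
  Initial     0.0115      0.043
  Change    -0.01101   0.005506
  Equil   4.8834e-04    0.04851
  solve Keq expr → x = 0.005506; check Q = 2.0340e+05
Then remove 1.4200e-04 M of A.
Step 2:
                   A          B
  Initial 3.4634e-04    0.04851
  Change  1.4164e-04 -7.0822e-05
  Equil   4.8798e-04    0.04844
  solve Keq expr → x = -7.0822e-05; check Q = 2.0340e+05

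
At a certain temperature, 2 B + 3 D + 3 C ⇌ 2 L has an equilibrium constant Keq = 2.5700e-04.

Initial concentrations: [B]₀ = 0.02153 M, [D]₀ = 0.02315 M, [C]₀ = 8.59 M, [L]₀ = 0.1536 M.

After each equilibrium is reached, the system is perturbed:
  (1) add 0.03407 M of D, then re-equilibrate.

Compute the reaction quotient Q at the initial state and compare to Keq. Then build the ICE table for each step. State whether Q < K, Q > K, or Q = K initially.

Q₀ = 6472; Q > K (proceeds reverse)

Q₀ = 6472 vs Keq = 2.5700e-04 ⇒ Q>K, reverse
Step 1:
                   B          D          C          L
  I          0.02153    0.02315       8.59     0.1536
  C           0.1453      0.218      0.218    -0.1453
  E           0.1669     0.2411      8.808   0.008279
  solve Keq expr → x = -0.07266; check Q = 2.5700e-04
Then add 0.03407 M of D.
Step 2:
                   B          D          C          L
  I           0.1669     0.2752      8.808   0.008279
  C        -0.001586  -0.002379  -0.002379   0.001586
  E           0.1653     0.2728      8.806   0.009865
  solve Keq expr → x = 7.9298e-04; check Q = 2.5700e-04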